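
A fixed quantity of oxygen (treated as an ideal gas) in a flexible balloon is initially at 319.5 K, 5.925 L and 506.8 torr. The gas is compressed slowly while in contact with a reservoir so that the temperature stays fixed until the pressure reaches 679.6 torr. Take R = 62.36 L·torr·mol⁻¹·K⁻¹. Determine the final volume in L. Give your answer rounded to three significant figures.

Isothermal, so P V is constant: T₂ = T₁; V₂ = V₁·(P₁/P₂) = 4.418 L.

V₂ ≈ 4.42 L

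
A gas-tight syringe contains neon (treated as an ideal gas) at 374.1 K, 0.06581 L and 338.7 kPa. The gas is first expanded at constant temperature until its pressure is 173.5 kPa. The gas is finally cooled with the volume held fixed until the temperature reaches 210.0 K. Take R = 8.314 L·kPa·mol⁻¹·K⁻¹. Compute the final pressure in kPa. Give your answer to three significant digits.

P₃ ≈ 97.4 kPa

T constant ⇒ Boyle's law P V = const: T₂ = T₁; V₂ = V₁·(P₁/P₂) = 0.1285 L.
Isochoric, so P/T is constant: V₃ = V₂; P₃ = P₂·(T₃/T₂) = 97.39 kPa.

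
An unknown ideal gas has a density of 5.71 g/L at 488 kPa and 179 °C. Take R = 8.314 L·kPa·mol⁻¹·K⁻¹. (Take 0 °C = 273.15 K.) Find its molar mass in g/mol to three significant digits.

M ≈ 44.0 g/mol

ρ = PM/(RT) ⇒ M = ρRT/P = (5.71 × 8.314 × 452.1) / 488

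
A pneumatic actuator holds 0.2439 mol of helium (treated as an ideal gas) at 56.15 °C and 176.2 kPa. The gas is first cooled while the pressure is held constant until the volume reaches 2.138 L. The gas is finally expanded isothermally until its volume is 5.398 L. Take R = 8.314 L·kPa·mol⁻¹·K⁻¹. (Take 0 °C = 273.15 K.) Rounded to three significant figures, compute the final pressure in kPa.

P₃ ≈ 69.8 kPa

Convert: T₁ = 329.3 K.
From PV = nRT: V₁ = nRT₁/P₁ = 3.790 L.
P constant ⇒ V ∝ T: P₂ = P₁; T₂ = T₁·(V₂/V₁) = 185.8 K.
T constant ⇒ Boyle's law P V = const: T₃ = T₂; P₃ = P₂·(V₂/V₃) = 69.79 kPa.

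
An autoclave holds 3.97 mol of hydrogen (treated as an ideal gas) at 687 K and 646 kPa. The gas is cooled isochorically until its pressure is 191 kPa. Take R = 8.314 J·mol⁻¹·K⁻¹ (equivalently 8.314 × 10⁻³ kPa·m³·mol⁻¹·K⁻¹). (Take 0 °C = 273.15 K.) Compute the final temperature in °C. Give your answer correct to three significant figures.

T₂ ≈ -70.0 °C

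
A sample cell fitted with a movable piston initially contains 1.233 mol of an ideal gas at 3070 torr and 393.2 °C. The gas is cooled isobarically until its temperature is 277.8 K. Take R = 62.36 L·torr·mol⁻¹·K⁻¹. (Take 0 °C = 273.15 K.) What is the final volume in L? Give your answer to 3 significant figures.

V₂ ≈ 6.96 L

Convert: T₁ = 666.3 K.
From PV = nRT: V₁ = nRT₁/P₁ = 16.69 L.
Isobaric, so V/T is constant: P₂ = P₁; V₂ = V₁·(T₂/T₁) = 6.958 L.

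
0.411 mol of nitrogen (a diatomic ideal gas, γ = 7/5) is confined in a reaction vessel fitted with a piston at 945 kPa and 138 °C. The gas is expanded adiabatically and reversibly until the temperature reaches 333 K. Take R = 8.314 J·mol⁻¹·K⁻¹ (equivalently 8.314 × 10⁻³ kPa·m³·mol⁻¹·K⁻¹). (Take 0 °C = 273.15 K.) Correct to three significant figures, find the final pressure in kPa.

Convert: T₁ = 411.1 K.
From PV = nRT: V₁ = nRT₁/P₁ = 0.001487 m³.
Adiabatic (γ = 7/5), T V^(γ−1) and P V^γ constant: P₂ = P₁·(T₂/T₁)^(γ/(γ−1)) = 451.8 kPa; V₂ = V₁·(T₁/T₂)^(1/(γ−1)) = 0.002518 m³.

P₂ ≈ 452 kPa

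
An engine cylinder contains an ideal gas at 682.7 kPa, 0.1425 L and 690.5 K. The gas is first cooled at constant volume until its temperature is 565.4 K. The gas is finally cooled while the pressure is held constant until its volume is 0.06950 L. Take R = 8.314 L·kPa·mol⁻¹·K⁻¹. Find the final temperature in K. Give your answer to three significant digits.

Isochoric, so P/T is constant: V₂ = V₁; P₂ = P₁·(T₂/T₁) = 559.0 kPa.
Isobaric, so V/T is constant: P₃ = P₂; T₃ = T₂·(V₃/V₂) = 275.8 K.

T₃ ≈ 276 K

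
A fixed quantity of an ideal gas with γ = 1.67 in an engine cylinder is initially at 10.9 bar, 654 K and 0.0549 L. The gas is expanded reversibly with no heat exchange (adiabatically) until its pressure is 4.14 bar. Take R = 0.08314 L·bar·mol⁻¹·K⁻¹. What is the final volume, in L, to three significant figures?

V₂ ≈ 0.0980 L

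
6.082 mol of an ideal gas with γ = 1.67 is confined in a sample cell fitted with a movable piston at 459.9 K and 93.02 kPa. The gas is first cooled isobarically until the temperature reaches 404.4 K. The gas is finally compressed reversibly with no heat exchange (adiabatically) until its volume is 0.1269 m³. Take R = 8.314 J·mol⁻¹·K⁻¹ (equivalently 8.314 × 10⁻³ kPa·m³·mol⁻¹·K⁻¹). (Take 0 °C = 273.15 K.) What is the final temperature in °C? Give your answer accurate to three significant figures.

T₃ ≈ 311 °C

From PV = nRT: V₁ = nRT₁/P₁ = 0.2500 m³.
P constant ⇒ V ∝ T: P₂ = P₁; V₂ = V₁·(T₂/T₁) = 0.2198 m³.
Adiabatic (γ = 1.67), T V^(γ−1) and P V^γ constant: T₃ = T₂·(V₂/V₃)^(γ−1) = 584.4 K; P₃ = P₂·(V₂/V₃)^γ = 232.9 kPa.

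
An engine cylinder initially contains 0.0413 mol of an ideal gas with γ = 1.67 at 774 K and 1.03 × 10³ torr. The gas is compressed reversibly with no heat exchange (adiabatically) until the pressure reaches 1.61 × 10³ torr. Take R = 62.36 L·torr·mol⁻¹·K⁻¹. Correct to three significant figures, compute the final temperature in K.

T₂ ≈ 926 K

From PV = nRT: V₁ = nRT₁/P₁ = 1.935 L.
Reversible adiabatic, γ = 1.67: T₂ = T₁·(P₂/P₁)^((γ−1)/γ) = 925.9 K; V₂ = V₁·(P₁/P₂)^(1/γ) = 1.481 L.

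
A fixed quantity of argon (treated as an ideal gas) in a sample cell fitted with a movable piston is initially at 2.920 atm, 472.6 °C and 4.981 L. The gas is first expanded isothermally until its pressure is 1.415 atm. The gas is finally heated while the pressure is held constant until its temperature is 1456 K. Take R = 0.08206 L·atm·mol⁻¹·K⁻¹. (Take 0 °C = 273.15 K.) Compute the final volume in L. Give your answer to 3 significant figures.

V₃ ≈ 20.1 L

Convert: T₁ = 745.8 K.
Isothermal, so P V is constant: T₂ = T₁; V₂ = V₁·(P₁/P₂) = 10.28 L.
P constant ⇒ V ∝ T: P₃ = P₂; V₃ = V₂·(T₃/T₂) = 20.07 L.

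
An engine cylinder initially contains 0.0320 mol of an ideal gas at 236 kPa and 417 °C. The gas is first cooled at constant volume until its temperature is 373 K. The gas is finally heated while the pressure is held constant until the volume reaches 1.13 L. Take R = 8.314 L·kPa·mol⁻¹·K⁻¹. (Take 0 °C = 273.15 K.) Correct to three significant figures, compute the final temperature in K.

T₃ ≈ 542 K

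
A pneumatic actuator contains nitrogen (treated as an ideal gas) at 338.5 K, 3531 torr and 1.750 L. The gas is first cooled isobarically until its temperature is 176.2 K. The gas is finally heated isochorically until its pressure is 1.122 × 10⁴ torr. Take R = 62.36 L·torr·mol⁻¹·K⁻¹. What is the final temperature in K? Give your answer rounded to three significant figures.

Isobaric, so V/T is constant: P₂ = P₁; V₂ = V₁·(T₂/T₁) = 0.9109 L.
Isochoric, so P/T is constant: V₃ = V₂; T₃ = T₂·(P₃/P₂) = 559.9 K.

T₃ ≈ 560 K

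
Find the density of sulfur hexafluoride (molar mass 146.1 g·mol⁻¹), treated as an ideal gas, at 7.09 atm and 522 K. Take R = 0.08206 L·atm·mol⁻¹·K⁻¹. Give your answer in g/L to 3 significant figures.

ρ ≈ 24.2 g/L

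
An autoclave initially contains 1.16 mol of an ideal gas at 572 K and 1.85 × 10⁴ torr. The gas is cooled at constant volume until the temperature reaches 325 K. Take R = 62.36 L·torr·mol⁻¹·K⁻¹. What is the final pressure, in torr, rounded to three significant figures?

From PV = nRT: V₁ = nRT₁/P₁ = 2.237 L.
Isochoric, so P/T is constant: V₂ = V₁; P₂ = P₁·(T₂/T₁) = 1.051e+04 torr.

P₂ ≈ 1.05e+04 torr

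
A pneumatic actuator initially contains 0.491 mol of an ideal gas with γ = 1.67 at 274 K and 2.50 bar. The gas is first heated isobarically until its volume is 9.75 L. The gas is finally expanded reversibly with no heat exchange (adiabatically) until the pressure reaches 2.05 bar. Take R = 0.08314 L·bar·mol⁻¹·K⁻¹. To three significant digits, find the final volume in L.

From PV = nRT: V₁ = nRT₁/P₁ = 4.474 L.
Isobaric, so V/T is constant: P₂ = P₁; T₂ = T₁·(V₂/V₁) = 597.1 K.
Reversible adiabatic, γ = 1.67: T₃ = T₂·(P₃/P₂)^((γ−1)/γ) = 551.4 K; V₃ = V₂·(P₂/P₃)^(1/γ) = 10.98 L.

V₃ ≈ 11.0 L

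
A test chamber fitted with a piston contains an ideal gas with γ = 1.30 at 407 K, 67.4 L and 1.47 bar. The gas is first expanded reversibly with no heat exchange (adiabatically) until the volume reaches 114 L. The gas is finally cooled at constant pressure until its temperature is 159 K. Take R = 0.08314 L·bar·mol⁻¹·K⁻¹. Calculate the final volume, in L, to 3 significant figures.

V₃ ≈ 52.1 L

Adiabatic (γ = 1.30), T V^(γ−1) and P V^γ constant: T₂ = T₁·(V₁/V₂)^(γ−1) = 347.6 K; P₂ = P₁·(V₁/V₂)^γ = 0.7423 bar.
Isobaric, so V/T is constant: P₃ = P₂; V₃ = V₂·(T₃/T₂) = 52.14 L.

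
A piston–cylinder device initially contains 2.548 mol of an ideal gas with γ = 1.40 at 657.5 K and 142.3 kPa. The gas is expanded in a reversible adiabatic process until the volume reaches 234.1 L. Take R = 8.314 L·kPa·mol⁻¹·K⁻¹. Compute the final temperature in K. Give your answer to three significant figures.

T₂ ≈ 464 K

From PV = nRT: V₁ = nRT₁/P₁ = 97.88 L.
Reversible adiabatic, γ = 1.40: T₂ = T₁·(V₁/V₂)^(γ−1) = 463.9 K; P₂ = P₁·(V₁/V₂)^γ = 41.98 kPa.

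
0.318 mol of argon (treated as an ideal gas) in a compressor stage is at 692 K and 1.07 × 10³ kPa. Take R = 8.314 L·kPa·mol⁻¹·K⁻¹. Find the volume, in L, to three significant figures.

PV = nRT ⇒ V = nRT/P = (0.318 × 8.314 × 692) / 1.07e+03

V ≈ 1.71 L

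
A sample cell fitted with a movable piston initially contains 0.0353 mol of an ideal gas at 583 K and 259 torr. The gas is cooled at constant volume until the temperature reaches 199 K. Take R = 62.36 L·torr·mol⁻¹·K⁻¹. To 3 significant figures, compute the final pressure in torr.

From PV = nRT: V₁ = nRT₁/P₁ = 4.955 L.
Isochoric, so P/T is constant: V₂ = V₁; P₂ = P₁·(T₂/T₁) = 88.41 torr.

P₂ ≈ 88.4 torr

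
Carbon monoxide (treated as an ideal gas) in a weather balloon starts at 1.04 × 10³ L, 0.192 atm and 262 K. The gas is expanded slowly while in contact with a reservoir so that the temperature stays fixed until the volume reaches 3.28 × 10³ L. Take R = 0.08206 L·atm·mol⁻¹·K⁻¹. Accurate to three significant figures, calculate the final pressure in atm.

P₂ ≈ 0.0609 atm

T constant ⇒ Boyle's law P V = const: T₂ = T₁; P₂ = P₁·(V₁/V₂) = 0.06088 atm.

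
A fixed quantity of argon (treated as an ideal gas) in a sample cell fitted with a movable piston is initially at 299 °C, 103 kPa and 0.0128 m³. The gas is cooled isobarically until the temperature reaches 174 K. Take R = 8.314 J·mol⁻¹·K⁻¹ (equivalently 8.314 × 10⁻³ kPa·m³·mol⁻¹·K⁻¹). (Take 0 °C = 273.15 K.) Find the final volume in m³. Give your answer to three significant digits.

V₂ ≈ 0.00389 m³

Convert: T₁ = 572.1 K.
Isobaric, so V/T is constant: P₂ = P₁; V₂ = V₁·(T₂/T₁) = 0.003893 m³.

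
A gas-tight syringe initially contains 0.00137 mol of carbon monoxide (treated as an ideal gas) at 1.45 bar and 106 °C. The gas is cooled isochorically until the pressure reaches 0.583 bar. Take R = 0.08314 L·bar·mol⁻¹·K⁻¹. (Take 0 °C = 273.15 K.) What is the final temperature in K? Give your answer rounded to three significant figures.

T₂ ≈ 152 K

Convert: T₁ = 379.1 K.
From PV = nRT: V₁ = nRT₁/P₁ = 0.02978 L.
V constant ⇒ P ∝ T: V₂ = V₁; T₂ = T₁·(P₂/P₁) = 152.4 K.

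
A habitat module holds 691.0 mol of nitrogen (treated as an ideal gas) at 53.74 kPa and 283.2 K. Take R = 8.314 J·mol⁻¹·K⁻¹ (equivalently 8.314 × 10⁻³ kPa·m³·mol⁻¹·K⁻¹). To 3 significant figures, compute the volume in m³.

PV = nRT ⇒ V = nRT/P = (691.0 × 8.314 × 10⁻³ × 283.2) / 53.74

V ≈ 30.3 m³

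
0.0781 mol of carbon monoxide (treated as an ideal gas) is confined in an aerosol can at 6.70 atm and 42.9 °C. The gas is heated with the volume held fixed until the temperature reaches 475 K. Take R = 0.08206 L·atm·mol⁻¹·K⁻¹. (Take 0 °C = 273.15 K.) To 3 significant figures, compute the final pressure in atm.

P₂ ≈ 10.1 atm

Convert: T₁ = 316.0 K.
From PV = nRT: V₁ = nRT₁/P₁ = 0.3023 L.
Isochoric, so P/T is constant: V₂ = V₁; P₂ = P₁·(T₂/T₁) = 10.07 atm.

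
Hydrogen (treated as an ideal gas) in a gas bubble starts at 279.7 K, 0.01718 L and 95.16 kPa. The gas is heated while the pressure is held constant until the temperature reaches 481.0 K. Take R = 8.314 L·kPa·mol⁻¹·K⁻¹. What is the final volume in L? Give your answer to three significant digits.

V₂ ≈ 0.0295 L

P constant ⇒ V ∝ T: P₂ = P₁; V₂ = V₁·(T₂/T₁) = 0.02954 L.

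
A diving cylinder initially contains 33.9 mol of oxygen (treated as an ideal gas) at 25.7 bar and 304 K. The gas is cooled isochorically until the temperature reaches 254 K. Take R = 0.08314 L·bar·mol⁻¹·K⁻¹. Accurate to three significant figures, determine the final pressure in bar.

P₂ ≈ 21.5 bar

From PV = nRT: V₁ = nRT₁/P₁ = 33.34 L.
V constant ⇒ P ∝ T: V₂ = V₁; P₂ = P₁·(T₂/T₁) = 21.47 bar.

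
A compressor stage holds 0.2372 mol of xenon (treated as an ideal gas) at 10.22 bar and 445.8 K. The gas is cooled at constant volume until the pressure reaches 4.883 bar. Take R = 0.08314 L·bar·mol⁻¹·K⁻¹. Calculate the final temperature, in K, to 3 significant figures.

From PV = nRT: V₁ = nRT₁/P₁ = 0.8602 L.
V constant ⇒ P ∝ T: V₂ = V₁; T₂ = T₁·(P₂/P₁) = 213.0 K.

T₂ ≈ 213 K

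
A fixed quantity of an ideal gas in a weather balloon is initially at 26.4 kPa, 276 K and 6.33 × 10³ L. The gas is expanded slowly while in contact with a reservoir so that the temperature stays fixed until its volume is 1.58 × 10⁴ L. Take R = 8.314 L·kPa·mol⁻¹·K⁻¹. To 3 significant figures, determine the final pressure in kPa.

P₂ ≈ 10.6 kPa

Isothermal, so P V is constant: T₂ = T₁; P₂ = P₁·(V₁/V₂) = 10.58 kPa.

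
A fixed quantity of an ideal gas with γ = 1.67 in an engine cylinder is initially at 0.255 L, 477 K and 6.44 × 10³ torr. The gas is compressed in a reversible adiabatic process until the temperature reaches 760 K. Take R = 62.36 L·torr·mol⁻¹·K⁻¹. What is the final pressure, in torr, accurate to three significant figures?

Adiabatic (γ = 1.67), T V^(γ−1) and P V^γ constant: P₂ = P₁·(T₂/T₁)^(γ/(γ−1)) = 2.056e+04 torr; V₂ = V₁·(T₁/T₂)^(1/(γ−1)) = 0.1272 L.

P₂ ≈ 2.06e+04 torr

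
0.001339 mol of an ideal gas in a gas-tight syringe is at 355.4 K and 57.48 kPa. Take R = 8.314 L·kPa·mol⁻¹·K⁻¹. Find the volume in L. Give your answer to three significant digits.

PV = nRT ⇒ V = nRT/P = (0.001339 × 8.314 × 355.4) / 57.48

V ≈ 0.0688 L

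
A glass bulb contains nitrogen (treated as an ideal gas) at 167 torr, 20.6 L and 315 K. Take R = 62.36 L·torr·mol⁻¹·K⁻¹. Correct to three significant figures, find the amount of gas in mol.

PV = nRT ⇒ n = PV/(RT) = (167 × 20.6) / (62.36 × 315)

n ≈ 0.175 mol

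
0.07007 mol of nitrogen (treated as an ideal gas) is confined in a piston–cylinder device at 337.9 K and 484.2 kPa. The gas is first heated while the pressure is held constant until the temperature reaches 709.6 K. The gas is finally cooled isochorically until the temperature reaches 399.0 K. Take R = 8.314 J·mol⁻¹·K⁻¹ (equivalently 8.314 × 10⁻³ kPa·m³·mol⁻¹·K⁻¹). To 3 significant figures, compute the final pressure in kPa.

P₃ ≈ 272 kPa

From PV = nRT: V₁ = nRT₁/P₁ = 0.0004065 m³.
P constant ⇒ V ∝ T: P₂ = P₁; V₂ = V₁·(T₂/T₁) = 0.0008538 m³.
Isochoric, so P/T is constant: V₃ = V₂; P₃ = P₂·(T₃/T₂) = 272.3 kPa.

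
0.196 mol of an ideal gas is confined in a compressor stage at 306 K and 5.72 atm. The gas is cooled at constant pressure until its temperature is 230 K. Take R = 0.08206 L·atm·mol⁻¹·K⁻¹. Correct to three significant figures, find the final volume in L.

From PV = nRT: V₁ = nRT₁/P₁ = 0.8604 L.
P constant ⇒ V ∝ T: P₂ = P₁; V₂ = V₁·(T₂/T₁) = 0.6467 L.

V₂ ≈ 0.647 L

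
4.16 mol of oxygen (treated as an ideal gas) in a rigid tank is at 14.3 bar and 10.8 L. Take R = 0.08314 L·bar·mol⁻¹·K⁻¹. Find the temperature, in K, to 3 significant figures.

T ≈ 447 K

PV = nRT ⇒ T = PV/(nR) = (14.3 × 10.8) / (4.16 × 0.08314)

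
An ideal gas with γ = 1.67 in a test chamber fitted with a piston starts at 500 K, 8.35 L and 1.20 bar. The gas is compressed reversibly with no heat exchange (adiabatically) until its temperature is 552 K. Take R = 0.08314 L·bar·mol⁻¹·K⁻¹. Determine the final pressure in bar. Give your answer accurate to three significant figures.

P₂ ≈ 1.54 bar

Reversible adiabatic, γ = 1.67: P₂ = P₁·(T₂/T₁)^(γ/(γ−1)) = 1.536 bar; V₂ = V₁·(T₁/T₂)^(1/(γ−1)) = 7.204 L.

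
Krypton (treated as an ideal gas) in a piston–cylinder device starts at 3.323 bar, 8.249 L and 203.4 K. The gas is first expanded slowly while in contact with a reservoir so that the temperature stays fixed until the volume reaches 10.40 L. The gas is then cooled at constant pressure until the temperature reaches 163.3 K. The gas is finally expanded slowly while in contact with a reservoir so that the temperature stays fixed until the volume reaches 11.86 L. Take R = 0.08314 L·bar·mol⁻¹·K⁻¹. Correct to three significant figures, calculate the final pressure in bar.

T constant ⇒ Boyle's law P V = const: T₂ = T₁; P₂ = P₁·(V₁/V₂) = 2.636 bar.
Isobaric, so V/T is constant: P₃ = P₂; V₃ = V₂·(T₃/T₂) = 8.350 L.
Isothermal, so P V is constant: T₄ = T₃; P₄ = P₃·(V₃/V₄) = 1.856 bar.

P₄ ≈ 1.86 bar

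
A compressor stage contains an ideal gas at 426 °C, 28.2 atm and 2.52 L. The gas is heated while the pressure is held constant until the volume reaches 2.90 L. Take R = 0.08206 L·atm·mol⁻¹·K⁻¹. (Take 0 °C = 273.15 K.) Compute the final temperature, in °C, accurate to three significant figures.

T₂ ≈ 531 °C

Convert: T₁ = 699.1 K.
Isobaric, so V/T is constant: P₂ = P₁; T₂ = T₁·(V₂/V₁) = 804.6 K.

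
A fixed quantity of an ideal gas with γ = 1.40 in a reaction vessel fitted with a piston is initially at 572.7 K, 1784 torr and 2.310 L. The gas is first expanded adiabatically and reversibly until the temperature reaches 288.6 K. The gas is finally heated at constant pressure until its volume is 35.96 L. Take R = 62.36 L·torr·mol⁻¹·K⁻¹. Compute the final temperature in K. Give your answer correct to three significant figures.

T₃ ≈ 810 K

Adiabatic (γ = 1.40), T V^(γ−1) and P V^γ constant: P₂ = P₁·(T₂/T₁)^(γ/(γ−1)) = 162.1 torr; V₂ = V₁·(T₁/T₂)^(1/(γ−1)) = 12.81 L.
P constant ⇒ V ∝ T: P₃ = P₂; T₃ = T₂·(V₃/V₂) = 809.9 K.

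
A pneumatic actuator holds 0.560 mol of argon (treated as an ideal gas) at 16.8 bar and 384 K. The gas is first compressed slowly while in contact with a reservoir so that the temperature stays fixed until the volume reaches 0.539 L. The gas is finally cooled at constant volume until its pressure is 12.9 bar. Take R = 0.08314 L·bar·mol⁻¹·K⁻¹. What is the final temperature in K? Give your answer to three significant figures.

T₃ ≈ 149 K

From PV = nRT: V₁ = nRT₁/P₁ = 1.064 L.
T constant ⇒ Boyle's law P V = const: T₂ = T₁; P₂ = P₁·(V₁/V₂) = 33.17 bar.
V constant ⇒ P ∝ T: V₃ = V₂; T₃ = T₂·(P₃/P₂) = 149.3 K.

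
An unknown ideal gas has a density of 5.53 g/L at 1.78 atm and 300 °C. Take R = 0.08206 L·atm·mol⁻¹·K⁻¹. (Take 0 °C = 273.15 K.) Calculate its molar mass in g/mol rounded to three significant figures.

M ≈ 146 g/mol

ρ = PM/(RT) ⇒ M = ρRT/P = (5.53 × 0.08206 × 573.1) / 1.78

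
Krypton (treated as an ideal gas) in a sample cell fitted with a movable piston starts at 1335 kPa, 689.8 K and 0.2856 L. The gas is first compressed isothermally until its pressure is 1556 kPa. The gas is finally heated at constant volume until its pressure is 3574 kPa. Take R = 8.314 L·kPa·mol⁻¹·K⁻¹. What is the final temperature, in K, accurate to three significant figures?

T constant ⇒ Boyle's law P V = const: T₂ = T₁; V₂ = V₁·(P₁/P₂) = 0.2450 L.
Isochoric, so P/T is constant: V₃ = V₂; T₃ = T₂·(P₃/P₂) = 1584 K.

T₃ ≈ 1.58e+03 K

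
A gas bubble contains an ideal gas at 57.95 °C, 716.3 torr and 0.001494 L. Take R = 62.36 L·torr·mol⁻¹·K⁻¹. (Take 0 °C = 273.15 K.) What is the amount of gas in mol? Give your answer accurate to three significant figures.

n ≈ 5.18e-05 mol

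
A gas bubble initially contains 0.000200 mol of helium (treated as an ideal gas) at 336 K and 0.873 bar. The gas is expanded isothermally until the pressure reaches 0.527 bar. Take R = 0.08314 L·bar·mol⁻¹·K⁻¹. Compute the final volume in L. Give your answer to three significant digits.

V₂ ≈ 0.0106 L

From PV = nRT: V₁ = nRT₁/P₁ = 0.006400 L.
Isothermal, so P V is constant: T₂ = T₁; V₂ = V₁·(P₁/P₂) = 0.01060 L.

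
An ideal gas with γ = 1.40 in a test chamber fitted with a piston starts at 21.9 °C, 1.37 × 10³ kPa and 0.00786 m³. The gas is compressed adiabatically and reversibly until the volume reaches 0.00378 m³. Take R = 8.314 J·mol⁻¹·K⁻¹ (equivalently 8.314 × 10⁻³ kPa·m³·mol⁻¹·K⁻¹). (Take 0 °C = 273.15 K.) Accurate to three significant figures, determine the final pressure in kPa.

Convert: T₁ = 295.0 K.
Adiabatic (γ = 1.40), T V^(γ−1) and P V^γ constant: T₂ = T₁·(V₁/V₂)^(γ−1) = 395.4 K; P₂ = P₁·(V₁/V₂)^γ = 3818 kPa.

P₂ ≈ 3.82e+03 kPa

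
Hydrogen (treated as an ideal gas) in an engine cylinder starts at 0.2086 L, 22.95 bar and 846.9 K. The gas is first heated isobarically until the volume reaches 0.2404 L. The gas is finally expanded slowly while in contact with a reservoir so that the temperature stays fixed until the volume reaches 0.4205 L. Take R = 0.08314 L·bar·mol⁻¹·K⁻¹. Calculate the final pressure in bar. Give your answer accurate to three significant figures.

P₃ ≈ 13.1 bar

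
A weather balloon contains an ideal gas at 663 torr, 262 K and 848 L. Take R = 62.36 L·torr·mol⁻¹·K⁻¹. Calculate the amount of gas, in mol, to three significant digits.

n ≈ 34.4 mol

PV = nRT ⇒ n = PV/(RT) = (663 × 848) / (62.36 × 262)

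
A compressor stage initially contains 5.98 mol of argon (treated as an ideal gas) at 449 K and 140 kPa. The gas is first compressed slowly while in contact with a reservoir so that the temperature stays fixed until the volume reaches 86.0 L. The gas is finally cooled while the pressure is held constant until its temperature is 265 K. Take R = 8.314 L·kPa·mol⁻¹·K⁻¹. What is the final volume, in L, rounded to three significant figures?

V₃ ≈ 50.8 L

From PV = nRT: V₁ = nRT₁/P₁ = 159.5 L.
Isothermal, so P V is constant: T₂ = T₁; P₂ = P₁·(V₁/V₂) = 259.6 kPa.
Isobaric, so V/T is constant: P₃ = P₂; V₃ = V₂·(T₃/T₂) = 50.76 L.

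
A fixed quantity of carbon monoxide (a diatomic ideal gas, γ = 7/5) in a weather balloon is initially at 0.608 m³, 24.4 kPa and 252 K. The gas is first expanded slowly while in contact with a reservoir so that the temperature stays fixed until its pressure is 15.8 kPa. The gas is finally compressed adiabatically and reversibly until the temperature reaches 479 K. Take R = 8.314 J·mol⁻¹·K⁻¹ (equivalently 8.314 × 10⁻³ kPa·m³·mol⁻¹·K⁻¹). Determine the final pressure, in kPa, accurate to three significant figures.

Isothermal, so P V is constant: T₂ = T₁; V₂ = V₁·(P₁/P₂) = 0.9389 m³.
Adiabatic (γ = 7/5), T V^(γ−1) and P V^γ constant: P₃ = P₂·(T₃/T₂)^(γ/(γ−1)) = 149.6 kPa; V₃ = V₂·(T₂/T₃)^(1/(γ−1)) = 0.1885 m³.

P₃ ≈ 150 kPa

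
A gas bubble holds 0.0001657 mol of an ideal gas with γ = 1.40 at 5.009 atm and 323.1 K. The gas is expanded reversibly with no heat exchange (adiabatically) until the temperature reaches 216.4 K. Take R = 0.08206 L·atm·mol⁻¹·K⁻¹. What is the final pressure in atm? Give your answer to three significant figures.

P₂ ≈ 1.23 atm

From PV = nRT: V₁ = nRT₁/P₁ = 0.0008771 L.
Adiabatic (γ = 1.40), T V^(γ−1) and P V^γ constant: P₂ = P₁·(T₂/T₁)^(γ/(γ−1)) = 1.232 atm; V₂ = V₁·(T₁/T₂)^(1/(γ−1)) = 0.002389 L.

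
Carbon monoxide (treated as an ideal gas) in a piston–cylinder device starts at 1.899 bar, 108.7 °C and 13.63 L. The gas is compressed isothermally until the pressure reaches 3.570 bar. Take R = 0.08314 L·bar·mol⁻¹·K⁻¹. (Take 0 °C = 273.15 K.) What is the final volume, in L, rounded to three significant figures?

V₂ ≈ 7.25 L

Convert: T₁ = 381.8 K.
Isothermal, so P V is constant: T₂ = T₁; V₂ = V₁·(P₁/P₂) = 7.250 L.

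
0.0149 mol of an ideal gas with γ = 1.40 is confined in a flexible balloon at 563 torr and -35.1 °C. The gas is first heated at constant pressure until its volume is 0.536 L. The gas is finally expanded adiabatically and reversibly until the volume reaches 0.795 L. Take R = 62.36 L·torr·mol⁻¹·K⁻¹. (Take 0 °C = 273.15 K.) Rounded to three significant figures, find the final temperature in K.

T₃ ≈ 277 K

Convert: T₁ = 238.0 K.
From PV = nRT: V₁ = nRT₁/P₁ = 0.3929 L.
Isobaric, so V/T is constant: P₂ = P₁; T₂ = T₁·(V₂/V₁) = 324.8 K.
Adiabatic (γ = 1.40), T V^(γ−1) and P V^γ constant: T₃ = T₂·(V₂/V₃)^(γ−1) = 277.4 K; P₃ = P₂·(V₂/V₃)^γ = 324.2 torr.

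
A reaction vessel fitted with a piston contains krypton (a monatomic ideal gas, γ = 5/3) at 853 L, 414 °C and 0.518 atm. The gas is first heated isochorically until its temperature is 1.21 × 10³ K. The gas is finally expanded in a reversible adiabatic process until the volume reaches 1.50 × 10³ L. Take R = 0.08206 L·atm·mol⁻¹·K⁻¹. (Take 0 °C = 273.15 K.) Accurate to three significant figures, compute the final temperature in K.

T₃ ≈ 831 K

Convert: T₁ = 687.1 K.
V constant ⇒ P ∝ T: V₂ = V₁; P₂ = P₁·(T₂/T₁) = 0.9121 atm.
Reversible adiabatic, γ = 5/3: T₃ = T₂·(V₂/V₃)^(γ−1) = 830.5 K; P₃ = P₂·(V₂/V₃)^γ = 0.3560 atm.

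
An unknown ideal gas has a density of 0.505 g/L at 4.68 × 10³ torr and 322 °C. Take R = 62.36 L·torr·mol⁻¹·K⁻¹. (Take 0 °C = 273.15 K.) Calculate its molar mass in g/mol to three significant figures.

ρ = PM/(RT) ⇒ M = ρRT/P = (0.505 × 62.36 × 595.1) / 4.68e+03

M ≈ 4.00 g/mol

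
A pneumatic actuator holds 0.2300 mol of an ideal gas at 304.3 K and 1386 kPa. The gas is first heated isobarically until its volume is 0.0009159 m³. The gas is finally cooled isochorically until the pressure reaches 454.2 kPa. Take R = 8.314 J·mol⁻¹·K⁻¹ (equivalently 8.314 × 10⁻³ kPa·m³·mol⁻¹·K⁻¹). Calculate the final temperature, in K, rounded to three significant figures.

From PV = nRT: V₁ = nRT₁/P₁ = 0.0004198 m³.
Isobaric, so V/T is constant: P₂ = P₁; T₂ = T₁·(V₂/V₁) = 663.9 K.
Isochoric, so P/T is constant: V₃ = V₂; T₃ = T₂·(P₃/P₂) = 217.5 K.

T₃ ≈ 218 K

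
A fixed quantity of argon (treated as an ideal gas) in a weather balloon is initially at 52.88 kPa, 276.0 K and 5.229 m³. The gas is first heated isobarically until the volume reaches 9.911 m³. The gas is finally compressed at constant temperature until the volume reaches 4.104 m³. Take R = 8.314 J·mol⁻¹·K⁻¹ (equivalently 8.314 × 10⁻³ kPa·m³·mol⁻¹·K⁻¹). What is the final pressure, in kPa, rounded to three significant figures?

P₃ ≈ 128 kPa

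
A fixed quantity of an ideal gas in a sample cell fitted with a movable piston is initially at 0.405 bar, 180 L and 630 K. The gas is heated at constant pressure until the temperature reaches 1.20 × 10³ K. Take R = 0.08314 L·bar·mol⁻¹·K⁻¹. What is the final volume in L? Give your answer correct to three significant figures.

Isobaric, so V/T is constant: P₂ = P₁; V₂ = V₁·(T₂/T₁) = 342.9 L.

V₂ ≈ 343 L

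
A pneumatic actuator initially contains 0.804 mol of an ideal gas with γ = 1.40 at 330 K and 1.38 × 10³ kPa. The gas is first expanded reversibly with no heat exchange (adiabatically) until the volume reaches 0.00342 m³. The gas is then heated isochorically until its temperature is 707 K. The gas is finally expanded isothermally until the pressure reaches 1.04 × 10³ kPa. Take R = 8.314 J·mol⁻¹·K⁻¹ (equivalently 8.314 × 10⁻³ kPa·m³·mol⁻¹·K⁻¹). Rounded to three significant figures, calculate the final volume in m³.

From PV = nRT: V₁ = nRT₁/P₁ = 0.001598 m³.
Reversible adiabatic, γ = 1.40: T₂ = T₁·(V₁/V₂)^(γ−1) = 243.4 K; P₂ = P₁·(V₁/V₂)^γ = 475.8 kPa.
Isochoric, so P/T is constant: V₃ = V₂; P₃ = P₂·(T₃/T₂) = 1382 kPa.
Isothermal, so P V is constant: T₄ = T₃; V₄ = V₃·(P₃/P₄) = 0.004544 m³.

V₄ ≈ 0.00454 m³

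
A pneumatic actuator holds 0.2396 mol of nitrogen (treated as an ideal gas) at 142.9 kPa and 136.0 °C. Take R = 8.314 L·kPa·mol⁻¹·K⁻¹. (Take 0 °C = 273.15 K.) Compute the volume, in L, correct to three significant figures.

V ≈ 5.70 L

Convert: T = 409.15 K.
PV = nRT ⇒ V = nRT/P = (0.2396 × 8.314 × 409.15) / 142.9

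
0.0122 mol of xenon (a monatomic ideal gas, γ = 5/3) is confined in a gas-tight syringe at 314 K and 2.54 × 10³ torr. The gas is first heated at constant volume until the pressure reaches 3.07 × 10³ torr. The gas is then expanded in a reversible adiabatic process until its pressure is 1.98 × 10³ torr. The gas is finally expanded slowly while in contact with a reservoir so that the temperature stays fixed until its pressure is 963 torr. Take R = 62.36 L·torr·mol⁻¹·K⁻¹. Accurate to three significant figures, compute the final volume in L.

V₄ ≈ 0.252 L

From PV = nRT: V₁ = nRT₁/P₁ = 0.09405 L.
Isochoric, so P/T is constant: V₂ = V₁; T₂ = T₁·(P₂/P₁) = 379.5 K.
Adiabatic (γ = 5/3), T V^(γ−1) and P V^γ constant: T₃ = T₂·(P₃/P₂)^((γ−1)/γ) = 318.5 K; V₃ = V₂·(P₂/P₃)^(1/γ) = 0.1224 L.
T constant ⇒ Boyle's law P V = const: T₄ = T₃; V₄ = V₃·(P₃/P₄) = 0.2516 L.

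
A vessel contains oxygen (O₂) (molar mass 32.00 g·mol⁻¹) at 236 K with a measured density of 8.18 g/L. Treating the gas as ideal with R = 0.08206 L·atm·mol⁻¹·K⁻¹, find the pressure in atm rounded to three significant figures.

P ≈ 4.95 atm

ρ = PM/(RT) ⇒ P = ρRT/M = (8.18 × 0.08206 × 236.0) / 32.00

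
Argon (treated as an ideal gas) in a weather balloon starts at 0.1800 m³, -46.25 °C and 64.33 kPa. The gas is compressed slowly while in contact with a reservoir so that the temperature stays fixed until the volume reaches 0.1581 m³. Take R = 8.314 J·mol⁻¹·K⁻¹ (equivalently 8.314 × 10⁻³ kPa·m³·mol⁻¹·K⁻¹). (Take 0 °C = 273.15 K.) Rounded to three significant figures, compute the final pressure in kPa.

P₂ ≈ 73.2 kPa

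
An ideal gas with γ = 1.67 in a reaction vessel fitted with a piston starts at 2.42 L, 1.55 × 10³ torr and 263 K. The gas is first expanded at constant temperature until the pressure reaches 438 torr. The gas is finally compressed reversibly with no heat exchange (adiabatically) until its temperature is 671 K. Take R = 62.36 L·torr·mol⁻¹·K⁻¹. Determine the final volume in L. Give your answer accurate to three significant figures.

Isothermal, so P V is constant: T₂ = T₁; V₂ = V₁·(P₁/P₂) = 8.564 L.
Reversible adiabatic, γ = 1.67: P₃ = P₂·(T₃/T₂)^(γ/(γ−1)) = 4522 torr; V₃ = V₂·(T₂/T₃)^(1/(γ−1)) = 2.116 L.

V₃ ≈ 2.12 L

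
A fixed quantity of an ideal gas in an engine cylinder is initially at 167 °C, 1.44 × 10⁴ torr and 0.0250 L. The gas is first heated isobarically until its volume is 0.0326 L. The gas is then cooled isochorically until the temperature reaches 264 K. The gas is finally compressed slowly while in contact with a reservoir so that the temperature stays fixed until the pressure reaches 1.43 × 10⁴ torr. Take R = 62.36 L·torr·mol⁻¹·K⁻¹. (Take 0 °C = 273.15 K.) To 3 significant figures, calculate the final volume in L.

V₄ ≈ 0.0151 L

Convert: T₁ = 440.1 K.
Isobaric, so V/T is constant: P₂ = P₁; T₂ = T₁·(V₂/V₁) = 574.0 K.
Isochoric, so P/T is constant: V₃ = V₂; P₃ = P₂·(T₃/T₂) = 6624 torr.
T constant ⇒ Boyle's law P V = const: T₄ = T₃; V₄ = V₃·(P₃/P₄) = 0.01510 L.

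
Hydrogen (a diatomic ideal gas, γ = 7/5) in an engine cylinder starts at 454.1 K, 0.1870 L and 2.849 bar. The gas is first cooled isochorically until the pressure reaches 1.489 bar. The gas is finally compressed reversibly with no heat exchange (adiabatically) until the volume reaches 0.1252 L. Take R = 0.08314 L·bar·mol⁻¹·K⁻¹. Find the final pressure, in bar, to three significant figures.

V constant ⇒ P ∝ T: V₂ = V₁; T₂ = T₁·(P₂/P₁) = 237.3 K.
Reversible adiabatic, γ = 7/5: T₃ = T₂·(V₂/V₃)^(γ−1) = 278.6 K; P₃ = P₂·(V₂/V₃)^γ = 2.611 bar.

P₃ ≈ 2.61 bar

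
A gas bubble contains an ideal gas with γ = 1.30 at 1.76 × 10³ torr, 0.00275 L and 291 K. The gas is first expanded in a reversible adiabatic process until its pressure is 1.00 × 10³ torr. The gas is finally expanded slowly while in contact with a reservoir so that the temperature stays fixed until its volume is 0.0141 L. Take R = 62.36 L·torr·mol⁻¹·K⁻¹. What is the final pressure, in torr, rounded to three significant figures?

P₃ ≈ 301 torr

Adiabatic (γ = 1.30), T V^(γ−1) and P V^γ constant: T₂ = T₁·(P₂/P₁)^((γ−1)/γ) = 255.4 K; V₂ = V₁·(P₁/P₂)^(1/γ) = 0.004248 L.
Isothermal, so P V is constant: T₃ = T₂; P₃ = P₂·(V₂/V₃) = 301.3 torr.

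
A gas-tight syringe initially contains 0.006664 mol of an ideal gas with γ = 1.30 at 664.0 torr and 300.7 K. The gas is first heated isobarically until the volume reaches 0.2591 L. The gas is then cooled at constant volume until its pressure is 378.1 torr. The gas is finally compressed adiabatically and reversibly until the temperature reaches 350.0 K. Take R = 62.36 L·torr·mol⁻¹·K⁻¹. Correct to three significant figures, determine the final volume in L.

V₄ ≈ 0.0694 L

From PV = nRT: V₁ = nRT₁/P₁ = 0.1882 L.
P constant ⇒ V ∝ T: P₂ = P₁; T₂ = T₁·(V₂/V₁) = 414.0 K.
Isochoric, so P/T is constant: V₃ = V₂; T₃ = T₂·(P₃/P₂) = 235.7 K.
Adiabatic (γ = 1.30), T V^(γ−1) and P V^γ constant: P₄ = P₃·(T₄/T₃)^(γ/(γ−1)) = 2096 torr; V₄ = V₃·(T₃/T₄)^(1/(γ−1)) = 0.06940 L.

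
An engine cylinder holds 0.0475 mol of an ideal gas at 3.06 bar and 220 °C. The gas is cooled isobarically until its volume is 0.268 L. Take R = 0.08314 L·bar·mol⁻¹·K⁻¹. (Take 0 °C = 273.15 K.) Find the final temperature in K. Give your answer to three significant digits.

T₂ ≈ 208 K

Convert: T₁ = 493.1 K.
From PV = nRT: V₁ = nRT₁/P₁ = 0.6364 L.
P constant ⇒ V ∝ T: P₂ = P₁; T₂ = T₁·(V₂/V₁) = 207.7 K.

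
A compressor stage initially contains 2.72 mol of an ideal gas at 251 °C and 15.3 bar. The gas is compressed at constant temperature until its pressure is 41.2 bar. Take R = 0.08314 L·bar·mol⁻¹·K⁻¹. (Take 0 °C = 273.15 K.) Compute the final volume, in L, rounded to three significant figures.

V₂ ≈ 2.88 L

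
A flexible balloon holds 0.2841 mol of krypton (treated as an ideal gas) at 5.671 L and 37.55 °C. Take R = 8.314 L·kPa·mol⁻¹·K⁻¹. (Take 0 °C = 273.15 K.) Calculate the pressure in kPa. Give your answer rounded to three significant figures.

Convert: T = 310.70 K.
PV = nRT ⇒ P = nRT/V = (0.2841 × 8.314 × 310.70) / 5.671

P ≈ 129 kPa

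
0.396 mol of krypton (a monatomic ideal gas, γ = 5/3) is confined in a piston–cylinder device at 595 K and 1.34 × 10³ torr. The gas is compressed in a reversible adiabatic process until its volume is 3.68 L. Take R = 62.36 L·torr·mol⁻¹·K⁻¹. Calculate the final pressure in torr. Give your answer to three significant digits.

P₂ ≈ 8.27e+03 torr

From PV = nRT: V₁ = nRT₁/P₁ = 10.97 L.
Reversible adiabatic, γ = 5/3: T₂ = T₁·(V₁/V₂)^(γ−1) = 1232 K; P₂ = P₁·(V₁/V₂)^γ = 8268 torr.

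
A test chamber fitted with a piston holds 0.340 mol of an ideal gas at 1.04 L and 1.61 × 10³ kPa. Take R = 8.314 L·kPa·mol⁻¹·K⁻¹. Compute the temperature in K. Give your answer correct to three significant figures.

PV = nRT ⇒ T = PV/(nR) = (1.61e+03 × 1.04) / (0.340 × 8.314)

T ≈ 592 K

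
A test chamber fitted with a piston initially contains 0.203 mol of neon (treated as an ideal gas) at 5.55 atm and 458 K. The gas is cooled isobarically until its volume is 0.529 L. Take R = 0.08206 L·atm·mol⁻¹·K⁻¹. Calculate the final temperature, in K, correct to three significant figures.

T₂ ≈ 176 K

From PV = nRT: V₁ = nRT₁/P₁ = 1.375 L.
Isobaric, so V/T is constant: P₂ = P₁; T₂ = T₁·(V₂/V₁) = 176.2 K.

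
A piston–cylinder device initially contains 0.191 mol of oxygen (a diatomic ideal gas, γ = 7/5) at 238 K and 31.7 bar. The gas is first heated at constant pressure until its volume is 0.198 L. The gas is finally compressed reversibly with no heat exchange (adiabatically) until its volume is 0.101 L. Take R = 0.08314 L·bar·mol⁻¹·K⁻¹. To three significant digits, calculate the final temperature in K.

From PV = nRT: V₁ = nRT₁/P₁ = 0.1192 L.
Isobaric, so V/T is constant: P₂ = P₁; T₂ = T₁·(V₂/V₁) = 395.3 K.
Reversible adiabatic, γ = 7/5: T₃ = T₂·(V₂/V₃)^(γ−1) = 517.4 K; P₃ = P₂·(V₂/V₃)^γ = 81.35 bar.

T₃ ≈ 517 K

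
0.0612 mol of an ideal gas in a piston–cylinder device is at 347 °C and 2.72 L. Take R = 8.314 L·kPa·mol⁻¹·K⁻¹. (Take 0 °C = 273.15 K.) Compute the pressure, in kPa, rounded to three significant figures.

P ≈ 116 kPa

Convert: T = 620.15 K.
PV = nRT ⇒ P = nRT/V = (0.0612 × 8.314 × 620.15) / 2.72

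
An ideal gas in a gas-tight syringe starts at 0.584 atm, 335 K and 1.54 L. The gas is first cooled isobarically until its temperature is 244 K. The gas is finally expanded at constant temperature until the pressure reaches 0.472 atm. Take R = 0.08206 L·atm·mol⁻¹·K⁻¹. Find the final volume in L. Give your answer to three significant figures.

Isobaric, so V/T is constant: P₂ = P₁; V₂ = V₁·(T₂/T₁) = 1.122 L.
Isothermal, so P V is constant: T₃ = T₂; V₃ = V₂·(P₂/P₃) = 1.388 L.

V₃ ≈ 1.39 L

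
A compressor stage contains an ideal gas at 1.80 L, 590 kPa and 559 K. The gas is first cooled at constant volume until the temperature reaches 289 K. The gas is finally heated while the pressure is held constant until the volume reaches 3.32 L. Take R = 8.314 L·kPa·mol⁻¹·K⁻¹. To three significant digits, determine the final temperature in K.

T₃ ≈ 533 K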